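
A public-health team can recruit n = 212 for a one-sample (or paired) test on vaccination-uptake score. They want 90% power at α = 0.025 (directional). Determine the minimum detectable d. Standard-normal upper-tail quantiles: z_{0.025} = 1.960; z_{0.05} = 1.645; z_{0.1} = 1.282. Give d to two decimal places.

d_min ≈ 0.22

For a single sample (or paired design) of n = 212: d_min = (z_{α} + z_β)/√n.
z-sum = 1.960 + 1.282 = 3.242.
d_min = 3.242 / √212 = 3.242 / 14.560 = 0.223.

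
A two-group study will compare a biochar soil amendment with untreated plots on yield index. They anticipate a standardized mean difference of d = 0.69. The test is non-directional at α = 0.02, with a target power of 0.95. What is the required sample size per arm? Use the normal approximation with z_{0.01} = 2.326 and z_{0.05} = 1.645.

For two independent groups with equal n: n = 2·((z_{α/2} + z_β) / d)².
z_{α/2} + z_β = 2.326 + 1.645 = 3.971.
n = 2 × (3.971 / 0.69)² = 2 × 5.755² = 2 × 33.12 = 66.2.
Round up to the next whole participant.

n = 67 per group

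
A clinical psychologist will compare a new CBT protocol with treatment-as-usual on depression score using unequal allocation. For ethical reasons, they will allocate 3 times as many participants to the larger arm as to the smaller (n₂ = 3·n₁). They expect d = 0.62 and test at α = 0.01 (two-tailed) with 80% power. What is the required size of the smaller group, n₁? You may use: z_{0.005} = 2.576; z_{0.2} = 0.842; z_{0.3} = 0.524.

With allocation ratio k = n₂/n₁ = 3, Var(x̄₁−x̄₂) = σ²(1/n₁ + 1/(k·n₁)) = σ²·(k+1)/(k·n₁).
So n₁ = (1 + 1/k)·((z_{α/2} + z_β)/d)² = 1.333 × (3.418/0.62)².
n₁ = 1.333 × 30.39 = 40.5.
Round up: n₁ = 41, giving n₂ = 3 × 41 = 123.

n₁ = 41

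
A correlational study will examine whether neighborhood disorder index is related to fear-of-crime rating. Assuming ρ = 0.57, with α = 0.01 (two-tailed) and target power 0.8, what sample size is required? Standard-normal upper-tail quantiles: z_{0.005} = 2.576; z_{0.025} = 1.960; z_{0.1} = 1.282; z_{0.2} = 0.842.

Fisher's z: C = ½·ln((1+r)/(1−r)) = ½·ln(3.6512) = 0.6475.
n = ((z_{α/2} + z_β)/C)² + 3.
(2.576 + 0.842) / 0.6475 = 3.418 / 0.6475 = 5.279.
n = 5.279² + 3 = 27.87 + 3 = 30.9.
Round up.

n = 31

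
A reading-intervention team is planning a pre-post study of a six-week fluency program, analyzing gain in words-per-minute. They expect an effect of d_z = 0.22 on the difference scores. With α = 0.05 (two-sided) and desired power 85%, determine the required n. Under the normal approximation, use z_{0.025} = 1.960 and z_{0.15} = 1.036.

n = 186 pairs

For a paired (one-sample on differences) test: n = ((z_{α/2} + z_β) / d)².
z_{α/2} + z_β = 1.960 + 1.036 = 2.996.
n = (2.996 / 0.22)² = 13.618² = 185.45.
Round up.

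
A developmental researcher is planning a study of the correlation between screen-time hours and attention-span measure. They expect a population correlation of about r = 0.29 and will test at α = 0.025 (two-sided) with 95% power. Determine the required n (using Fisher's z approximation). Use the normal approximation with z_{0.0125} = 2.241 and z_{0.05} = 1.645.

Fisher's z: C = ½·ln((1+r)/(1−r)) = ½·ln(1.8169) = 0.2986.
n = ((z_{α/2} + z_β)/C)² + 3.
(2.241 + 1.645) / 0.2986 = 3.886 / 0.2986 = 13.014.
n = 13.014² + 3 = 169.37 + 3 = 172.4.
Round up.

n = 173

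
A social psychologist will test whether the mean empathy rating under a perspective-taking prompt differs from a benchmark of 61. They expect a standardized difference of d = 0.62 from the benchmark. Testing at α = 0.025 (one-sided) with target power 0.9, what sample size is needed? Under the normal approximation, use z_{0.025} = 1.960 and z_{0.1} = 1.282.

For a one-sample test: n = ((z_{α} + z_β) / d)².
z_{α} + z_β = 1.960 + 1.282 = 3.242.
n = (3.242 / 0.62)² = 5.229² = 27.34.
Round up.

n = 28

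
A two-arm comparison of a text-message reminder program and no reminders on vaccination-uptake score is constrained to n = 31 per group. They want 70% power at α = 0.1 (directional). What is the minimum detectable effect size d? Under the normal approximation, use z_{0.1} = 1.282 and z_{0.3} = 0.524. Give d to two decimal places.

d_min ≈ 0.46

For two independent groups of n = 31 each: d_min = (z_{α} + z_β)·√(2/n).
z-sum = 1.282 + 0.524 = 1.806.
d_min = 1.806 × √(2/31) = 1.806 × 0.2540 = 0.459.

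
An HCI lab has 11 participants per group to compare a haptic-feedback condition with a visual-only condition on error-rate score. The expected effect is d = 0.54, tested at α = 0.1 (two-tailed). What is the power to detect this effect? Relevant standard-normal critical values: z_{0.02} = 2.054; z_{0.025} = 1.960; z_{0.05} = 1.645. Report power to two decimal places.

For two equal groups, power = Φ(d·√(n/2) − z_{α/2}).
d·√(n/2) = 0.54 × √(11/2) = 0.54 × 2.345 = 1.266.
z_β = 1.266 − 1.645 = -0.379.
Power = Φ(-0.379) = 0.352.

power ≈ 0.35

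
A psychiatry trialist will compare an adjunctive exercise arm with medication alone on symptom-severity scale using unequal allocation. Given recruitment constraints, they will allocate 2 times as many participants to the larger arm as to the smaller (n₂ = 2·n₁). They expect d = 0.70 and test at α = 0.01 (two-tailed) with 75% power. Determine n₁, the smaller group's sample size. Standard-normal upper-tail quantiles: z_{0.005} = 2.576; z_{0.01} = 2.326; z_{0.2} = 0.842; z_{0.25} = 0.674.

With allocation ratio k = n₂/n₁ = 2, Var(x̄₁−x̄₂) = σ²(1/n₁ + 1/(k·n₁)) = σ²·(k+1)/(k·n₁).
So n₁ = (1 + 1/k)·((z_{α/2} + z_β)/d)² = 1.500 × (3.250/0.70)².
n₁ = 1.500 × 21.56 = 32.3.
Round up: n₁ = 33, giving n₂ = 2 × 33 = 66.

n₁ = 33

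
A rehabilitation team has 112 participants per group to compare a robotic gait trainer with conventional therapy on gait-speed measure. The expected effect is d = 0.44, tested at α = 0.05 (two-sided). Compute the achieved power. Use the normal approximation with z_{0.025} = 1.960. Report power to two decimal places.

power ≈ 0.91

For two equal groups, power = Φ(d·√(n/2) − z_{α/2}).
d·√(n/2) = 0.44 × √(112/2) = 0.44 × 7.483 = 3.293.
z_β = 3.293 − 1.960 = 1.333.
Power = Φ(1.333) = 0.909.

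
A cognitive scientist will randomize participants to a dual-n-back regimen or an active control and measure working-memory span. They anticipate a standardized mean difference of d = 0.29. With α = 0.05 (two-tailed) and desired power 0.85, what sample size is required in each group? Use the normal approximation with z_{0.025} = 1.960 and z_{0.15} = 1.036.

For two independent groups with equal n: n = 2·((z_{α/2} + z_β) / d)².
z_{α/2} + z_β = 1.960 + 1.036 = 2.996.
n = 2 × (2.996 / 0.29)² = 2 × 10.331² = 2 × 106.73 = 213.5.
Round up to the next whole participant.

n = 214 per group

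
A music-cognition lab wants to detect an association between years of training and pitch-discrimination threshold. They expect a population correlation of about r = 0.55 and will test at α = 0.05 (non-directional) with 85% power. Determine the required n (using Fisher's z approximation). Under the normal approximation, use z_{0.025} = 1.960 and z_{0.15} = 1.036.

n = 27

Fisher's z: C = ½·ln((1+r)/(1−r)) = ½·ln(3.4444) = 0.6184.
n = ((z_{α/2} + z_β)/C)² + 3.
(1.960 + 1.036) / 0.6184 = 2.996 / 0.6184 = 4.845.
n = 4.845² + 3 = 23.47 + 3 = 26.5.
Round up.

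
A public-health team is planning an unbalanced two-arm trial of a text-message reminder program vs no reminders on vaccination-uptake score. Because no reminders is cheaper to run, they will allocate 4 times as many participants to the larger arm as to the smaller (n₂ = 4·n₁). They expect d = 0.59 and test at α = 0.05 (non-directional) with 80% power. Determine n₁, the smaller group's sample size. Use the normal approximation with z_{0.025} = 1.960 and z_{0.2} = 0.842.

n₁ = 29

With allocation ratio k = n₂/n₁ = 4, Var(x̄₁−x̄₂) = σ²(1/n₁ + 1/(k·n₁)) = σ²·(k+1)/(k·n₁).
So n₁ = (1 + 1/k)·((z_{α/2} + z_β)/d)² = 1.250 × (2.802/0.59)².
n₁ = 1.250 × 22.55 = 28.2.
Round up: n₁ = 29, giving n₂ = 4 × 29 = 116.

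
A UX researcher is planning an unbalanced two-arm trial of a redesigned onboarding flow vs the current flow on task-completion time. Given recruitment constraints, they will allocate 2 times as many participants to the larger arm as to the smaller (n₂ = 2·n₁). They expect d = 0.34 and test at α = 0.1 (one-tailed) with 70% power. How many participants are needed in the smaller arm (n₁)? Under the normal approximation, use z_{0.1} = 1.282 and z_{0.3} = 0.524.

n₁ = 43

With allocation ratio k = n₂/n₁ = 2, Var(x̄₁−x̄₂) = σ²(1/n₁ + 1/(k·n₁)) = σ²·(k+1)/(k·n₁).
So n₁ = (1 + 1/k)·((z_{α} + z_β)/d)² = 1.500 × (1.806/0.34)².
n₁ = 1.500 × 28.21 = 42.3.
Round up: n₁ = 43, giving n₂ = 2 × 43 = 86.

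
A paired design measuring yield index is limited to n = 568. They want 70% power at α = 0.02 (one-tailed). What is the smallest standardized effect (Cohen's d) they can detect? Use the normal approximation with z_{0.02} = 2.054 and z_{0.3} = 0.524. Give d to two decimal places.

For a single sample (or paired design) of n = 568: d_min = (z_{α} + z_β)/√n.
z-sum = 2.054 + 0.524 = 2.578.
d_min = 2.578 / √568 = 2.578 / 23.833 = 0.108.

d_min ≈ 0.11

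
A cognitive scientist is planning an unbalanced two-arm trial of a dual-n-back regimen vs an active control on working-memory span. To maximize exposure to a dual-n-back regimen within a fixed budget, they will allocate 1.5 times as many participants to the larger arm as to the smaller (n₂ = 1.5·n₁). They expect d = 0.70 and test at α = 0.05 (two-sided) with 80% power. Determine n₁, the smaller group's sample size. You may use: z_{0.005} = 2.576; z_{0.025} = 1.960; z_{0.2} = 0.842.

With allocation ratio k = n₂/n₁ = 1.5, Var(x̄₁−x̄₂) = σ²(1/n₁ + 1/(k·n₁)) = σ²·(k+1)/(k·n₁).
So n₁ = (1 + 1/k)·((z_{α/2} + z_β)/d)² = 1.667 × (2.802/0.70)².
n₁ = 1.667 × 16.02 = 26.7.
Round up: n₁ = 27, giving n₂ = ⌈1.5 × 27⌉ = ⌈40.5⌉ = 41.

n₁ = 27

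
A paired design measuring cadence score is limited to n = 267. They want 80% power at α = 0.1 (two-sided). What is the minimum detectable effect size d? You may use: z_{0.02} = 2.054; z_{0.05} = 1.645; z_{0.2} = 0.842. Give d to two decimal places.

d_min ≈ 0.15

For a single sample (or paired design) of n = 267: d_min = (z_{α/2} + z_β)/√n.
z-sum = 1.645 + 0.842 = 2.487.
d_min = 2.487 / √267 = 2.487 / 16.340 = 0.152.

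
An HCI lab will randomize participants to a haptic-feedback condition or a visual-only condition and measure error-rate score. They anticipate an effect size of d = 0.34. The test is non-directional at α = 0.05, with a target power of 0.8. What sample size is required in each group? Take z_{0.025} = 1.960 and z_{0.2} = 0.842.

For two independent groups with equal n: n = 2·((z_{α/2} + z_β) / d)².
z_{α/2} + z_β = 1.960 + 0.842 = 2.802.
n = 2 × (2.802 / 0.34)² = 2 × 8.241² = 2 × 67.92 = 135.8.
Round up to the next whole participant.

n = 136 per group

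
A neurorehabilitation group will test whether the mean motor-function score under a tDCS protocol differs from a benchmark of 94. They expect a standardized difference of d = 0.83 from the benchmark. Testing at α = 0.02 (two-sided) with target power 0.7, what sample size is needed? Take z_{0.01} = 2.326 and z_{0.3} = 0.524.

For a one-sample test: n = ((z_{α/2} + z_β) / d)².
z_{α/2} + z_β = 2.326 + 0.524 = 2.850.
n = (2.850 / 0.83)² = 3.434² = 11.79.
Round up.

n = 12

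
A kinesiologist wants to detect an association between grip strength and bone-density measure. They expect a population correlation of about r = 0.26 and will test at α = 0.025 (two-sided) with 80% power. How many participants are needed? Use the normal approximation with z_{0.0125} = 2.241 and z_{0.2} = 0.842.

Fisher's z: C = ½·ln((1+r)/(1−r)) = ½·ln(1.7027) = 0.2661.
n = ((z_{α/2} + z_β)/C)² + 3.
(2.241 + 0.842) / 0.2661 = 3.083 / 0.2661 = 11.586.
n = 11.586² + 3 = 134.23 + 3 = 137.2.
Round up.

n = 138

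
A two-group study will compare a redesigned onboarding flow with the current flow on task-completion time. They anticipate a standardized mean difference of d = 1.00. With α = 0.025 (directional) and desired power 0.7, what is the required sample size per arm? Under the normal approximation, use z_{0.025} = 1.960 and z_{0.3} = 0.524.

For two independent groups with equal n: n = 2·((z_{α} + z_β) / d)².
z_{α} + z_β = 1.960 + 0.524 = 2.484.
n = 2 × (2.484 / 1.00)² = 2 × 2.484² = 2 × 6.17 = 12.3.
Round up to the next whole participant.

n = 13 per group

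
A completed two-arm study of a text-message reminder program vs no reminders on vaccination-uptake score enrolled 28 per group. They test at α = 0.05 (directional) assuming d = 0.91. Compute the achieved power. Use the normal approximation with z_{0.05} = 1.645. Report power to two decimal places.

For two equal groups, power = Φ(d·√(n/2) − z_{α}).
d·√(n/2) = 0.91 × √(28/2) = 0.91 × 3.742 = 3.405.
z_β = 3.405 − 1.645 = 1.760.
Power = Φ(1.760) = 0.961.

power ≈ 0.96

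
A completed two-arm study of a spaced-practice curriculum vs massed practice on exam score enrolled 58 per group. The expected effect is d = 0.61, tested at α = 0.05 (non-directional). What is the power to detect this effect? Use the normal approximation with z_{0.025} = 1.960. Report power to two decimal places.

For two equal groups, power = Φ(d·√(n/2) − z_{α/2}).
d·√(n/2) = 0.61 × √(58/2) = 0.61 × 5.385 = 3.285.
z_β = 3.285 − 1.960 = 1.325.
Power = Φ(1.325) = 0.907.

power ≈ 0.91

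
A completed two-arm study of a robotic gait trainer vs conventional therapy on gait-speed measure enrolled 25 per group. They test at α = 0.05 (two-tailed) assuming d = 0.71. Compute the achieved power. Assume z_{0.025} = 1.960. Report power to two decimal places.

power ≈ 0.71

For two equal groups, power = Φ(d·√(n/2) − z_{α/2}).
d·√(n/2) = 0.71 × √(25/2) = 0.71 × 3.536 = 2.510.
z_β = 2.510 − 1.960 = 0.550.
Power = Φ(0.550) = 0.709.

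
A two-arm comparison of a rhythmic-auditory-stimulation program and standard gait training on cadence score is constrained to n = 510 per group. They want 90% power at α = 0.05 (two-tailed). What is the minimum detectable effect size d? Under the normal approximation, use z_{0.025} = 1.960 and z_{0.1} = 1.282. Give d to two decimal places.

d_min ≈ 0.20

For two independent groups of n = 510 each: d_min = (z_{α/2} + z_β)·√(2/n).
z-sum = 1.960 + 1.282 = 3.242.
d_min = 3.242 × √(2/510) = 3.242 × 0.0626 = 0.203.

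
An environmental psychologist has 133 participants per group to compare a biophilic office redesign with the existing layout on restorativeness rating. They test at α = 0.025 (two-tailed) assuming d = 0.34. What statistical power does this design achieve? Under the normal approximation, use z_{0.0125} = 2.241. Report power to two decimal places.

For two equal groups, power = Φ(d·√(n/2) − z_{α/2}).
d·√(n/2) = 0.34 × √(133/2) = 0.34 × 8.155 = 2.773.
z_β = 2.773 − 2.241 = 0.532.
Power = Φ(0.532) = 0.703.

power ≈ 0.70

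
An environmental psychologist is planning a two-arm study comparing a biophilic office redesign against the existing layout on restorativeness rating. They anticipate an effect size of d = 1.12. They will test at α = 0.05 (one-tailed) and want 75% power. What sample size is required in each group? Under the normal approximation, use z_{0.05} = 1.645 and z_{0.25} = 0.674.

For two independent groups with equal n: n = 2·((z_{α} + z_β) / d)².
z_{α} + z_β = 1.645 + 0.674 = 2.319.
n = 2 × (2.319 / 1.12)² = 2 × 2.071² = 2 × 4.29 = 8.6.
Round up to the next whole participant.

n = 9 per group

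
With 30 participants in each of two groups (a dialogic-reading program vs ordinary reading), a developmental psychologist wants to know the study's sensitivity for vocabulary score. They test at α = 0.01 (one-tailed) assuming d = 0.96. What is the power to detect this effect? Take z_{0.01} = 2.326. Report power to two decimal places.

For two equal groups, power = Φ(d·√(n/2) − z_{α}).
d·√(n/2) = 0.96 × √(30/2) = 0.96 × 3.873 = 3.718.
z_β = 3.718 − 2.326 = 1.392.
Power = Φ(1.392) = 0.918.

power ≈ 0.92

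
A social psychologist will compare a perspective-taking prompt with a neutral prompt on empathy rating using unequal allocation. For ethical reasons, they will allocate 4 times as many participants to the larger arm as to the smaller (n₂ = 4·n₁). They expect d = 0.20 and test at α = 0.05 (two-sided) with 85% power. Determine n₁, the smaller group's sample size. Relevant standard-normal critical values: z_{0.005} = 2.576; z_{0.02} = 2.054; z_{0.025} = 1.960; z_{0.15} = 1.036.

n₁ = 281

With allocation ratio k = n₂/n₁ = 4, Var(x̄₁−x̄₂) = σ²(1/n₁ + 1/(k·n₁)) = σ²·(k+1)/(k·n₁).
So n₁ = (1 + 1/k)·((z_{α/2} + z_β)/d)² = 1.250 × (2.996/0.20)².
n₁ = 1.250 × 224.40 = 280.5.
Round up: n₁ = 281, giving n₂ = 4 × 281 = 1124.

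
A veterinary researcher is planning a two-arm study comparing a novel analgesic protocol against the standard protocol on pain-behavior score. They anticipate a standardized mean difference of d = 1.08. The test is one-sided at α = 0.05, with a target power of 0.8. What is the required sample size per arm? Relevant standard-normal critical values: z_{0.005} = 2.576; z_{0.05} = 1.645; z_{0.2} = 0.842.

n = 11 per group

For two independent groups with equal n: n = 2·((z_{α} + z_β) / d)².
z_{α} + z_β = 1.645 + 0.842 = 2.487.
n = 2 × (2.487 / 1.08)² = 2 × 2.303² = 2 × 5.30 = 10.6.
Round up to the next whole participant.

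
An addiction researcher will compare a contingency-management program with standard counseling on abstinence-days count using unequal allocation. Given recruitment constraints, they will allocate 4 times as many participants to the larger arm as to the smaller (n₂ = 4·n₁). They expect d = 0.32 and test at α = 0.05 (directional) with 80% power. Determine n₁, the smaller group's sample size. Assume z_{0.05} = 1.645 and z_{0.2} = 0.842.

n₁ = 76

With allocation ratio k = n₂/n₁ = 4, Var(x̄₁−x̄₂) = σ²(1/n₁ + 1/(k·n₁)) = σ²·(k+1)/(k·n₁).
So n₁ = (1 + 1/k)·((z_{α} + z_β)/d)² = 1.250 × (2.487/0.32)².
n₁ = 1.250 × 60.40 = 75.5.
Round up: n₁ = 76, giving n₂ = 4 × 76 = 304.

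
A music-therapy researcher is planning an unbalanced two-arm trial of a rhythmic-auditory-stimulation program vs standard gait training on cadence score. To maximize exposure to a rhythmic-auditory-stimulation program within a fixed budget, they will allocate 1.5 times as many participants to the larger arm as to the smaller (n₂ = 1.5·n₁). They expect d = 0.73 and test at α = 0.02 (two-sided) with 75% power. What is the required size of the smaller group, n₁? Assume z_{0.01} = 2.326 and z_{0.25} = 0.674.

n₁ = 29

With allocation ratio k = n₂/n₁ = 1.5, Var(x̄₁−x̄₂) = σ²(1/n₁ + 1/(k·n₁)) = σ²·(k+1)/(k·n₁).
So n₁ = (1 + 1/k)·((z_{α/2} + z_β)/d)² = 1.667 × (3.000/0.73)².
n₁ = 1.667 × 16.89 = 28.1.
Round up: n₁ = 29, giving n₂ = ⌈1.5 × 29⌉ = ⌈43.5⌉ = 44.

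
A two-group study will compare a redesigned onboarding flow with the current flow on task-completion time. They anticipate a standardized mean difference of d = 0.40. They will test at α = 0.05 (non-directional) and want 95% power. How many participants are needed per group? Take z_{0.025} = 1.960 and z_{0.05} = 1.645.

For two independent groups with equal n: n = 2·((z_{α/2} + z_β) / d)².
z_{α/2} + z_β = 1.960 + 1.645 = 3.605.
n = 2 × (3.605 / 0.40)² = 2 × 9.012² = 2 × 81.23 = 162.5.
Round up to the next whole participant.

n = 163 per group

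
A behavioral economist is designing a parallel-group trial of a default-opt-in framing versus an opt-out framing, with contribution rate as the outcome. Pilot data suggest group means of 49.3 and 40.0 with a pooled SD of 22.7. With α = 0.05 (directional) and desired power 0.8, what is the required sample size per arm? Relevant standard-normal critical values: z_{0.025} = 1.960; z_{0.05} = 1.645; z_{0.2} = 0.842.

n = 74 per group

Cohen's d = |M₁ − M₂| / SD_pooled = |49.3 − 40.0| / 22.7 = 9.3 / 22.7 = 0.410.
For two independent groups with equal n: n = 2·((z_{α} + z_β) / d)².
z_{α} + z_β = 1.645 + 0.842 = 2.487.
n = 2 × (2.487 / 0.410)² = 2 × 6.066² = 2 × 36.79 = 73.6.
Round up to the next whole participant.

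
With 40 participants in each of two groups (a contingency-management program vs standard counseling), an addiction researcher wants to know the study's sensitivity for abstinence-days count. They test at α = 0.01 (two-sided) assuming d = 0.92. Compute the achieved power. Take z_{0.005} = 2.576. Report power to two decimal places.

For two equal groups, power = Φ(d·√(n/2) − z_{α/2}).
d·√(n/2) = 0.92 × √(40/2) = 0.92 × 4.472 = 4.114.
z_β = 4.114 − 2.576 = 1.538.
Power = Φ(1.538) = 0.938.

power ≈ 0.94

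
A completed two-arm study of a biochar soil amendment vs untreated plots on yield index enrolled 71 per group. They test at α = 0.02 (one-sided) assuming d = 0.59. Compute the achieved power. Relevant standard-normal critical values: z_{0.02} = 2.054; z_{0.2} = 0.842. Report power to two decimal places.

power ≈ 0.93

For two equal groups, power = Φ(d·√(n/2) − z_{α}).
d·√(n/2) = 0.59 × √(71/2) = 0.59 × 5.958 = 3.515.
z_β = 3.515 − 2.054 = 1.461.
Power = Φ(1.461) = 0.928.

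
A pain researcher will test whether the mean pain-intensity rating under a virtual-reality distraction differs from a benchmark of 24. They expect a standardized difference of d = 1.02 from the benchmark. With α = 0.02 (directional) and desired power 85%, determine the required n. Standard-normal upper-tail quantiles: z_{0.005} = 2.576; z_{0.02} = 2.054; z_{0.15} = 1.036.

n = 10

For a one-sample test: n = ((z_{α} + z_β) / d)².
z_{α} + z_β = 2.054 + 1.036 = 3.090.
n = (3.090 / 1.02)² = 3.029² = 9.18.
Round up.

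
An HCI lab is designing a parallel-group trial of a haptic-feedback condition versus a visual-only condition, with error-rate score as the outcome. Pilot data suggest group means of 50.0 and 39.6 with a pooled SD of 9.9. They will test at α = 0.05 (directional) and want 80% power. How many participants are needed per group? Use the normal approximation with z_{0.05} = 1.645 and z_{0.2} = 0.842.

Cohen's d = |M₁ − M₂| / SD_pooled = |50.0 − 39.6| / 9.9 = 10.4 / 9.9 = 1.051.
For two independent groups with equal n: n = 2·((z_{α} + z_β) / d)².
z_{α} + z_β = 1.645 + 0.842 = 2.487.
n = 2 × (2.487 / 1.051)² = 2 × 2.366² = 2 × 5.60 = 11.2.
Round up to the next whole participant.

n = 12 per group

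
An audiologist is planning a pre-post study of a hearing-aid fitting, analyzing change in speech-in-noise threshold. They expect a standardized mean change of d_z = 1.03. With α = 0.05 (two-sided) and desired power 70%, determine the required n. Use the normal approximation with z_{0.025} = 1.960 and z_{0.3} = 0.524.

For a paired (one-sample on differences) test: n = ((z_{α/2} + z_β) / d)².
z_{α/2} + z_β = 1.960 + 0.524 = 2.484.
n = (2.484 / 1.03)² = 2.412² = 5.82.
Round up.

n = 6 pairs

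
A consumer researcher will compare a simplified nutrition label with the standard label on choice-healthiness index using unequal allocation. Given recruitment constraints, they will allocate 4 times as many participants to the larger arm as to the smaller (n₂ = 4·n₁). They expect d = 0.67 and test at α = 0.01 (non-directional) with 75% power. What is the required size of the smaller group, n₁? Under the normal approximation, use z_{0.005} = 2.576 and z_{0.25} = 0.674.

With allocation ratio k = n₂/n₁ = 4, Var(x̄₁−x̄₂) = σ²(1/n₁ + 1/(k·n₁)) = σ²·(k+1)/(k·n₁).
So n₁ = (1 + 1/k)·((z_{α/2} + z_β)/d)² = 1.250 × (3.250/0.67)².
n₁ = 1.250 × 23.53 = 29.4.
Round up: n₁ = 30, giving n₂ = 4 × 30 = 120.

n₁ = 30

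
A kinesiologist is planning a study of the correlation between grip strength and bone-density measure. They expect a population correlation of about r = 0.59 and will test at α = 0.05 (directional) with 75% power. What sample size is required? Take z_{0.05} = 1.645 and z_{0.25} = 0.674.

n = 15

Fisher's z: C = ½·ln((1+r)/(1−r)) = ½·ln(3.8780) = 0.6777.
n = ((z_{α} + z_β)/C)² + 3.
(1.645 + 0.674) / 0.6777 = 2.319 / 0.6777 = 3.422.
n = 3.422² + 3 = 11.71 + 3 = 14.7.
Round up.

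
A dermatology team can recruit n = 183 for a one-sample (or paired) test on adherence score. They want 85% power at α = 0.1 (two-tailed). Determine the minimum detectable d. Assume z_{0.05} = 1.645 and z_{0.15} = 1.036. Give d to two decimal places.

d_min ≈ 0.20

For a single sample (or paired design) of n = 183: d_min = (z_{α/2} + z_β)/√n.
z-sum = 1.645 + 1.036 = 2.681.
d_min = 2.681 / √183 = 2.681 / 13.528 = 0.198.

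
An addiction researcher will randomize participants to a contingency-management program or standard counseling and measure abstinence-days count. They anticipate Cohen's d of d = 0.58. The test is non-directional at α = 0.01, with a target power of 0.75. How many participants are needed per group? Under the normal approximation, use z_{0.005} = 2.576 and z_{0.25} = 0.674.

For two independent groups with equal n: n = 2·((z_{α/2} + z_β) / d)².
z_{α/2} + z_β = 2.576 + 0.674 = 3.250.
n = 2 × (3.250 / 0.58)² = 2 × 5.603² = 2 × 31.40 = 62.8.
Round up to the next whole participant.

n = 63 per group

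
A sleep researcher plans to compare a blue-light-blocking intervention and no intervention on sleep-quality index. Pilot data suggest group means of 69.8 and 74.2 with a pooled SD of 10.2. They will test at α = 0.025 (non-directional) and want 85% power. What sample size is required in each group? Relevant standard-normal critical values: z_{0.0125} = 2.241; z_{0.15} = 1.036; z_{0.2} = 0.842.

n = 116 per group

Cohen's d = |M₁ − M₂| / SD_pooled = |69.8 − 74.2| / 10.2 = 4.4 / 10.2 = 0.431.
For two independent groups with equal n: n = 2·((z_{α/2} + z_β) / d)².
z_{α/2} + z_β = 2.241 + 1.036 = 3.277.
n = 2 × (3.277 / 0.431)² = 2 × 7.603² = 2 × 57.81 = 115.6.
Round up to the next whole participant.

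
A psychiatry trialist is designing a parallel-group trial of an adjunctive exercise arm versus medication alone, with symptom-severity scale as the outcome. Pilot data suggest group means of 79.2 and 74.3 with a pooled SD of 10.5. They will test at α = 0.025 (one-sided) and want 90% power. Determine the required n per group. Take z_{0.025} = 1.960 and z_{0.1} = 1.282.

n = 97 per group

Cohen's d = |M₁ − M₂| / SD_pooled = |79.2 − 74.3| / 10.5 = 4.9 / 10.5 = 0.467.
For two independent groups with equal n: n = 2·((z_{α} + z_β) / d)².
z_{α} + z_β = 1.960 + 1.282 = 3.242.
n = 2 × (3.242 / 0.467)² = 2 × 6.942² = 2 × 48.19 = 96.4.
Round up to the next whole participant.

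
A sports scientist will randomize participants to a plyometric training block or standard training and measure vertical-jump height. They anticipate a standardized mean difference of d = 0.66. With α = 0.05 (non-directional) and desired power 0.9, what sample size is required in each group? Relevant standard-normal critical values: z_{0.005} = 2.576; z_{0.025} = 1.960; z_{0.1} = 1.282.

n = 49 per group

For two independent groups with equal n: n = 2·((z_{α/2} + z_β) / d)².
z_{α/2} + z_β = 1.960 + 1.282 = 3.242.
n = 2 × (3.242 / 0.66)² = 2 × 4.912² = 2 × 24.13 = 48.3.
Round up to the next whole participant.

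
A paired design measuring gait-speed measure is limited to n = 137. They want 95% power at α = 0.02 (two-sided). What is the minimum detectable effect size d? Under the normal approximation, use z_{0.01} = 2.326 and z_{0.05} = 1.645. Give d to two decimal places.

For a single sample (or paired design) of n = 137: d_min = (z_{α/2} + z_β)/√n.
z-sum = 2.326 + 1.645 = 3.971.
d_min = 3.971 / √137 = 3.971 / 11.705 = 0.339.

d_min ≈ 0.34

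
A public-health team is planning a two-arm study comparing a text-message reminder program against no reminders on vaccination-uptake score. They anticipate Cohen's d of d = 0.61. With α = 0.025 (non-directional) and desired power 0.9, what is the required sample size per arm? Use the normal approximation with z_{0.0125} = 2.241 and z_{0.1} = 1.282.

n = 67 per group

For two independent groups with equal n: n = 2·((z_{α/2} + z_β) / d)².
z_{α/2} + z_β = 2.241 + 1.282 = 3.523.
n = 2 × (3.523 / 0.61)² = 2 × 5.775² = 2 × 33.36 = 66.7.
Round up to the next whole participant.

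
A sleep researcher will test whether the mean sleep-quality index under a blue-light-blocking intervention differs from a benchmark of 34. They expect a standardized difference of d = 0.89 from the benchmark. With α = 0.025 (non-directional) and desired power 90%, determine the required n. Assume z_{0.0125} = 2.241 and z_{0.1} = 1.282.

For a one-sample test: n = ((z_{α/2} + z_β) / d)².
z_{α/2} + z_β = 2.241 + 1.282 = 3.523.
n = (3.523 / 0.89)² = 3.958² = 15.67.
Round up.

n = 16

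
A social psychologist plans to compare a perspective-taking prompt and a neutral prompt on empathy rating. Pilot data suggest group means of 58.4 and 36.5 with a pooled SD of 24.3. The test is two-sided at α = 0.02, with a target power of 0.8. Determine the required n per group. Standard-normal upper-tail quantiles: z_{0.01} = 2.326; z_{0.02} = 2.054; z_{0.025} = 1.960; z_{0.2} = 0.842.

Cohen's d = |M₁ − M₂| / SD_pooled = |58.4 − 36.5| / 24.3 = 21.9 / 24.3 = 0.901.
For two independent groups with equal n: n = 2·((z_{α/2} + z_β) / d)².
z_{α/2} + z_β = 2.326 + 0.842 = 3.168.
n = 2 × (3.168 / 0.901)² = 2 × 3.516² = 2 × 12.36 = 24.7.
Round up to the next whole participant.

n = 25 per group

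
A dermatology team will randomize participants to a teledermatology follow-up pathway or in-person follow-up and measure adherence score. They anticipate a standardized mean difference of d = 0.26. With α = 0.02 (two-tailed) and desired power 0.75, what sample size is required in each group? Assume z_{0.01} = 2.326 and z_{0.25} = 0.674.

n = 267 per group

For two independent groups with equal n: n = 2·((z_{α/2} + z_β) / d)².
z_{α/2} + z_β = 2.326 + 0.674 = 3.000.
n = 2 × (3.000 / 0.26)² = 2 × 11.538² = 2 × 133.14 = 266.3.
Round up to the next whole participant.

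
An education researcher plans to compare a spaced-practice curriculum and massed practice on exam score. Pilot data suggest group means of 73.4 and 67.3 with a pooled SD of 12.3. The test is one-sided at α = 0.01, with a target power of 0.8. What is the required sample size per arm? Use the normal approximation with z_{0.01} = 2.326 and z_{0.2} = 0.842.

n = 82 per group

Cohen's d = |M₁ − M₂| / SD_pooled = |73.4 − 67.3| / 12.3 = 6.1 / 12.3 = 0.496.
For two independent groups with equal n: n = 2·((z_{α} + z_β) / d)².
z_{α} + z_β = 2.326 + 0.842 = 3.168.
n = 2 × (3.168 / 0.496)² = 2 × 6.387² = 2 × 40.80 = 81.6.
Round up to the next whole participant.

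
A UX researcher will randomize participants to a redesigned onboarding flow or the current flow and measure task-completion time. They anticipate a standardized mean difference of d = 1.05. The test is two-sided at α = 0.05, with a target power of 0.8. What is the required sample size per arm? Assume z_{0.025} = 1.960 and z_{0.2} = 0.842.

For two independent groups with equal n: n = 2·((z_{α/2} + z_β) / d)².
z_{α/2} + z_β = 1.960 + 0.842 = 2.802.
n = 2 × (2.802 / 1.05)² = 2 × 2.669² = 2 × 7.12 = 14.2.
Round up to the next whole participant.

n = 15 per group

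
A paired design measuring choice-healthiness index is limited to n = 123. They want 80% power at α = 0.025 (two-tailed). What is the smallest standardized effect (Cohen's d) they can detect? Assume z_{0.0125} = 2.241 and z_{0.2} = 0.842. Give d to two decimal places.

d_min ≈ 0.28

For a single sample (or paired design) of n = 123: d_min = (z_{α/2} + z_β)/√n.
z-sum = 2.241 + 0.842 = 3.083.
d_min = 3.083 / √123 = 3.083 / 11.091 = 0.278.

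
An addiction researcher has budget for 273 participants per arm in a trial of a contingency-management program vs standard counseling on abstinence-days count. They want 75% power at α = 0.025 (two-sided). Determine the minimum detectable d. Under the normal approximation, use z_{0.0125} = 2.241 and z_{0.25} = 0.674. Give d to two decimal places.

d_min ≈ 0.25

For two independent groups of n = 273 each: d_min = (z_{α/2} + z_β)·√(2/n).
z-sum = 2.241 + 0.674 = 2.915.
d_min = 2.915 × √(2/273) = 2.915 × 0.0856 = 0.250.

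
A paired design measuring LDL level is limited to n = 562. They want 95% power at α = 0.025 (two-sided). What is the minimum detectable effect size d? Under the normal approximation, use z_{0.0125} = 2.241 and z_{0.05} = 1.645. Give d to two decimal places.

For a single sample (or paired design) of n = 562: d_min = (z_{α/2} + z_β)/√n.
z-sum = 2.241 + 1.645 = 3.886.
d_min = 3.886 / √562 = 3.886 / 23.707 = 0.164.

d_min ≈ 0.16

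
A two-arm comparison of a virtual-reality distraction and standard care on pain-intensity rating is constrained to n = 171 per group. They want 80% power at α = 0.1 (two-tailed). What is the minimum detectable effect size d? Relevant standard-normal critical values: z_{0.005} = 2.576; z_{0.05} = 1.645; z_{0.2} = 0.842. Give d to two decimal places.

For two independent groups of n = 171 each: d_min = (z_{α/2} + z_β)·√(2/n).
z-sum = 1.645 + 0.842 = 2.487.
d_min = 2.487 × √(2/171) = 2.487 × 0.1081 = 0.269.

d_min ≈ 0.27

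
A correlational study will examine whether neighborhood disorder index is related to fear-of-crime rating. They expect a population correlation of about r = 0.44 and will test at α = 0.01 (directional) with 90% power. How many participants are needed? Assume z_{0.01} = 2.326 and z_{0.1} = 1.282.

Fisher's z: C = ½·ln((1+r)/(1−r)) = ½·ln(2.5714) = 0.4722.
n = ((z_{α} + z_β)/C)² + 3.
(2.326 + 1.282) / 0.4722 = 3.608 / 0.4722 = 7.641.
n = 7.641² + 3 = 58.38 + 3 = 61.4.
Round up.

n = 62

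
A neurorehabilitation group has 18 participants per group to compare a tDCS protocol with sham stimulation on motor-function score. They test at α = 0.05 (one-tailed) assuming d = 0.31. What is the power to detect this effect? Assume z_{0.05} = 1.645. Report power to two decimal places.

For two equal groups, power = Φ(d·√(n/2) − z_{α}).
d·√(n/2) = 0.31 × √(18/2) = 0.31 × 3.000 = 0.930.
z_β = 0.930 − 1.645 = -0.715.
Power = Φ(-0.715) = 0.237.

power ≈ 0.24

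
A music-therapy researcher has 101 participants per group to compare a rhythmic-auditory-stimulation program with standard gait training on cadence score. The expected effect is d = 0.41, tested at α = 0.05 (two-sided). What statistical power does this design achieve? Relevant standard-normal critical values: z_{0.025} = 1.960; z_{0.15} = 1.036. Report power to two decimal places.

For two equal groups, power = Φ(d·√(n/2) − z_{α/2}).
d·√(n/2) = 0.41 × √(101/2) = 0.41 × 7.106 = 2.914.
z_β = 2.914 − 1.960 = 0.954.
Power = Φ(0.954) = 0.830.

power ≈ 0.83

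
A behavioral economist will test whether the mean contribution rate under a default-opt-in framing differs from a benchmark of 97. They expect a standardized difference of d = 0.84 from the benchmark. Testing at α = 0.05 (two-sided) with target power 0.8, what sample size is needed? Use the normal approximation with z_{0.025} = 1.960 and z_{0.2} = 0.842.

n = 12

For a one-sample test: n = ((z_{α/2} + z_β) / d)².
z_{α/2} + z_β = 1.960 + 0.842 = 2.802.
n = (2.802 / 0.84)² = 3.336² = 11.13.
Round up.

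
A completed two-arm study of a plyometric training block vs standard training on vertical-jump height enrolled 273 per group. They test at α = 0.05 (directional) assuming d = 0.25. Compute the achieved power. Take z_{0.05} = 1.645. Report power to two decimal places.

For two equal groups, power = Φ(d·√(n/2) − z_{α}).
d·√(n/2) = 0.25 × √(273/2) = 0.25 × 11.683 = 2.921.
z_β = 2.921 − 1.645 = 1.276.
Power = Φ(1.276) = 0.899.

power ≈ 0.90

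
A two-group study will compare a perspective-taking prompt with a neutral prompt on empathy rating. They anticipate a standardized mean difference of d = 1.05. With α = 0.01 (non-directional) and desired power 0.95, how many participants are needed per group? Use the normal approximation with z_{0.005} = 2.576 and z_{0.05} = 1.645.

For two independent groups with equal n: n = 2·((z_{α/2} + z_β) / d)².
z_{α/2} + z_β = 2.576 + 1.645 = 4.221.
n = 2 × (4.221 / 1.05)² = 2 × 4.020² = 2 × 16.16 = 32.3.
Round up to the next whole participant.

n = 33 per group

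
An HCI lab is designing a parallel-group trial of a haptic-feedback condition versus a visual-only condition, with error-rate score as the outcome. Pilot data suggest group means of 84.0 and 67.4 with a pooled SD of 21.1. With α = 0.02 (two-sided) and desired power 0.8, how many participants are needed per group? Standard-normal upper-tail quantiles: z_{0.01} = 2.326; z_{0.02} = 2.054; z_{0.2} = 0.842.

Cohen's d = |M₁ − M₂| / SD_pooled = |84.0 − 67.4| / 21.1 = 16.6 / 21.1 = 0.787.
For two independent groups with equal n: n = 2·((z_{α/2} + z_β) / d)².
z_{α/2} + z_β = 2.326 + 0.842 = 3.168.
n = 2 × (3.168 / 0.787)² = 2 × 4.025² = 2 × 16.20 = 32.4.
Round up to the next whole participant.

n = 33 per group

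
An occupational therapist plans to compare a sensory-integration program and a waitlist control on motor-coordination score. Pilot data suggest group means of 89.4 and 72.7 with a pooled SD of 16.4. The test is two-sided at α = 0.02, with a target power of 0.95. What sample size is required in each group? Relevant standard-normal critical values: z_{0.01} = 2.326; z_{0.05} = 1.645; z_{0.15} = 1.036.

n = 31 per group

Cohen's d = |M₁ − M₂| / SD_pooled = |89.4 − 72.7| / 16.4 = 16.7 / 16.4 = 1.018.
For two independent groups with equal n: n = 2·((z_{α/2} + z_β) / d)².
z_{α/2} + z_β = 2.326 + 1.645 = 3.971.
n = 2 × (3.971 / 1.018)² = 2 × 3.901² = 2 × 15.22 = 30.4.
Round up to the next whole participant.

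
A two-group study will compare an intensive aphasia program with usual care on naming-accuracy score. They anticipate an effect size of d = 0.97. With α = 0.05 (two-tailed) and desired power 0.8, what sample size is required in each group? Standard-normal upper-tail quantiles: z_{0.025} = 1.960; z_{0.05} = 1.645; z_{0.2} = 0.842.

n = 17 per group

For two independent groups with equal n: n = 2·((z_{α/2} + z_β) / d)².
z_{α/2} + z_β = 1.960 + 0.842 = 2.802.
n = 2 × (2.802 / 0.97)² = 2 × 2.889² = 2 × 8.34 = 16.7.
Round up to the next whole participant.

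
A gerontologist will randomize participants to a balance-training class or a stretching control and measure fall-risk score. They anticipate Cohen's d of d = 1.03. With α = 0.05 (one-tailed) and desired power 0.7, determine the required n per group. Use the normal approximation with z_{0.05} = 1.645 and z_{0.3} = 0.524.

n = 9 per group

For two independent groups with equal n: n = 2·((z_{α} + z_β) / d)².
z_{α} + z_β = 1.645 + 0.524 = 2.169.
n = 2 × (2.169 / 1.03)² = 2 × 2.106² = 2 × 4.43 = 8.9.
Round up to the next whole participant.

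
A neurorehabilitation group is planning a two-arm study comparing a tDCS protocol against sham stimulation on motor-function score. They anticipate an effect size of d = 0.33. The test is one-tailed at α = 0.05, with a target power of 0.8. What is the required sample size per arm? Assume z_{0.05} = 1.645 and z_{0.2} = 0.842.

n = 114 per group

For two independent groups with equal n: n = 2·((z_{α} + z_β) / d)².
z_{α} + z_β = 1.645 + 0.842 = 2.487.
n = 2 × (2.487 / 0.33)² = 2 × 7.536² = 2 × 56.80 = 113.6.
Round up to the next whole participant.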